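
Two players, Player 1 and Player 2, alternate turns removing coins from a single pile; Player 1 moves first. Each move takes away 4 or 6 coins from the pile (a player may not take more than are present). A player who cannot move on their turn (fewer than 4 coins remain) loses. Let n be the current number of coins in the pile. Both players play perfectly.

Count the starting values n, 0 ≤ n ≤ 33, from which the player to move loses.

16

Build the W/L table. Terminal = L. A non-terminal position is W if it has a move to some L; otherwise it is L.
n=0: no move → L
n=1: no move → L
n=2: no move → L
n=3: no move → L
n=4: →0(L), so W
n=5: →1(L), so W
n=6: →2(L), so W
n=7: →3(L), so W
n=8: →2(L), so W
n=9: →3(L), so W
n=10: →6(W), 4(W) — all W, so L
n=11: →7(W), 5(W) — all W, so L
n=12: →8(W), 6(W) — all W, so L
n=13: →9(W), 7(W) — all W, so L
n=14: →10(L), so W
n=15: →11(L), so W
n=16: →12(L), so W
n=17: →13(L), so W
n=18: →12(L), so W
n=19: →13(L), so W
n=20: →16(W), 14(W) — all W, so L
n=21: →17(W), 15(W) — all W, so L
n=22: →18(W), 16(W) — all W, so L
n=23: →19(W), 17(W) — all W, so L
n=24: →20(L), so W
n=25: →21(L), so W
n=26: →22(L), so W
n=27: →23(L), so W
n=28: →22(L), so W
n=29: →23(L), so W
n=30: →26(W), 24(W) — all W, so L
n=31: →27(W), 25(W) — all W, so L
n=32: →28(W), 26(W) — all W, so L
n=33: →29(W), 27(W) — all W, so L
L entries with 0 ≤ n ≤ 33: n = 0, 1, 2, 3, 10, 11, 12, 13, 20, 21, 22, 23, 30, 31, 32, 33; that makes 16.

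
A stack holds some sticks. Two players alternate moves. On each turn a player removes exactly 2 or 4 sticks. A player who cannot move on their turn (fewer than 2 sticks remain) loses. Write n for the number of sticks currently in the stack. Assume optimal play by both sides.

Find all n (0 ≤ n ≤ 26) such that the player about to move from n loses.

0, 1, 6, 7, 12, 13, 18, 19, 24, 25

Use the standard recursion: the mover loses at a terminal position; elsewhere, the mover wins exactly when some move hands the opponent an L position.
n=0: no move → L
n=1: no move → L
n=2: reaches L-position 0 → W
n=3: reaches L-position 1 → W
n=4: reaches L-position 0 → W
n=5: reaches L-position 1 → W
n=6: only reaches 4(W), 2(W), all W → L
n=7: only reaches 5(W), 3(W), all W → L
n=8: reaches L-position 6 → W
n=9: reaches L-position 7 → W
n=10: reaches L-position 6 → W
n=11: reaches L-position 7 → W
n=12: only reaches 10(W), 8(W), all W → L
n=13: only reaches 11(W), 9(W), all W → L
n=14: reaches L-position 12 → W
n=15: reaches L-position 13 → W
n=16: reaches L-position 12 → W
n=17: reaches L-position 13 → W
n=18: only reaches 16(W), 14(W), all W → L
n=19: only reaches 17(W), 15(W), all W → L
n=20: reaches L-position 18 → W
n=21: reaches L-position 19 → W
n=22: reaches L-position 18 → W
n=23: reaches L-position 19 → W
n=24: only reaches 22(W), 20(W), all W → L
n=25: only reaches 23(W), 21(W), all W → L
n=26: reaches L-position 24 → W
The losing starting values of n are exactly the entries labelled L in this table (10 of them).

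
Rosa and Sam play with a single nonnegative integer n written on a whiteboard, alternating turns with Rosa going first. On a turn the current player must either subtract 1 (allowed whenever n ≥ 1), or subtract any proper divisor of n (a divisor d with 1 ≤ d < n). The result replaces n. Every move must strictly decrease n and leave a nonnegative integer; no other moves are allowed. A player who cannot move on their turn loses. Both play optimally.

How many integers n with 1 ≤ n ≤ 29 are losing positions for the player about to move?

Compute win/loss labels from the base case upward. A position with no move is L. Any other position is W if it can reach an L in one move, else L.
n=0: no move → L
n=1: reaches L-position 0 → W
n=2: only reaches 1(W), which is W → L
n=3: reaches L-position 2 → W
n=4: reaches L-position 2 → W
n=5: only reaches 4(W), which is W → L
n=6: reaches L-position 5 → W
n=7: only reaches 6(W), which is W → L
n=8: reaches L-position 7 → W
n=9: only reaches 6(W), 8(W), all W → L
n=10: reaches L-position 5 → W
n=11: only reaches 10(W), which is W → L
n=12: reaches L-position 9 → W
n=13: only reaches 12(W), which is W → L
n=14: reaches L-position 7 → W
n=15: only reaches 10(W), 12(W), 14(W), all W → L
n=16: reaches L-position 15 → W
n=17: only reaches 16(W), which is W → L
n=18: reaches L-position 9 → W
n=19: only reaches 18(W), which is W → L
n=20: reaches L-position 15 → W
n=21: only reaches 14(W), 18(W), 20(W), all W → L
n=22: reaches L-position 11 → W
n=23: only reaches 22(W), which is W → L
n=24: reaches L-position 21 → W
n=25: only reaches 20(W), 24(W), all W → L
n=26: reaches L-position 13 → W
n=27: only reaches 18(W), 24(W), 26(W), all W → L
n=28: reaches L-position 21 → W
n=29: only reaches 28(W), which is W → L
L entries with 1 ≤ n ≤ 29 (n=0 is outside the asked range and is not counted): n = 2, 5, 7, 9, 11, 13, 15, 17, 19, 21, 23, 25, 27, 29; that makes 14.

14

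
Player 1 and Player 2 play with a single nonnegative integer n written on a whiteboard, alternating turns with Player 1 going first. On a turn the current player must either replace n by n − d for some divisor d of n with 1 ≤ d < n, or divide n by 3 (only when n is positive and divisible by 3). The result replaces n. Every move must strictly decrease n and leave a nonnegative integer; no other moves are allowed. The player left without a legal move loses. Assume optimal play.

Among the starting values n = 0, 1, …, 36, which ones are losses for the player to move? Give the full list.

Positions with no move are L. A position that does have a move is losing for the player to move precisely when every available move leads to a winning position for the opponent. Fill in the labels:
n=0: no move → L
n=1: no move → L
n=2: W (go to 1, an L position)
n=3: W (go to 1, an L position)
n=4: L (options 2(W), 3(W) are all W)
n=5: W (go to 4, an L position)
n=6: W (go to 4, an L position)
n=7: L (sole option 6(W) is W)
n=8: W (go to 4, an L position)
n=9: L (options 3(W), 6(W), 8(W) are all W)
n=10: W (go to 9, an L position)
n=11: L (sole option 10(W) is W)
n=12: W (go to 4, an L position)
n=13: L (sole option 12(W) is W)
n=14: W (go to 7, an L position)
n=15: L (options 5(W), 10(W), 12(W), 14(W) are all W)
n=16: W (go to 15, an L position)
n=17: L (sole option 16(W) is W)
n=18: W (go to 9, an L position)
n=19: L (sole option 18(W) is W)
n=20: W (go to 15, an L position)
n=21: W (go to 7, an L position)
n=22: W (go to 11, an L position)
n=23: L (sole option 22(W) is W)
n=24: W (go to 23, an L position)
n=25: L (options 20(W), 24(W) are all W)
n=26: W (go to 13, an L position)
n=27: W (go to 9, an L position)
n=28: L (options 14(W), 21(W), 24(W), 26(W), 27(W) are all W)
n=29: W (go to 28, an L position)
n=30: W (go to 15, an L position)
n=31: L (sole option 30(W) is W)
n=32: W (go to 28, an L position)
n=33: W (go to 11, an L position)
n=34: W (go to 17, an L position)
n=35: W (go to 28, an L position)
n=36: L (options 12(W), 18(W), 24(W), 27(W), 30(W), 32(W), 33(W), 34(W), 35(W) are all W)
The losing starting values of n are exactly the entries labelled L in this table (15 of them).

0, 1, 4, 7, 9, 11, 13, 15, 17, 19, 23, 25, 28, 31, 36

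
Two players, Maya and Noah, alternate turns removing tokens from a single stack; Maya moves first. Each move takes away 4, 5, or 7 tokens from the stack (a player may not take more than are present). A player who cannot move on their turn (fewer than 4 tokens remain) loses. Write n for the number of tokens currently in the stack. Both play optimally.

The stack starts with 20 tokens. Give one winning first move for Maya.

Compute win/loss labels from the base case upward. A position with no move is L. Any other position is W if it can reach an L in one move, else L.
n=0: no move → L
n=1: no move → L
n=2: no move → L
n=3: no move → L
n=4: reaches L-position 0 → W
n=5: reaches L-position 1 → W
n=6: reaches L-position 2 → W
n=7: reaches L-position 3 → W
n=8: reaches L-position 3 → W
n=9: reaches L-position 2 → W
n=10: reaches L-position 3 → W
n=11: only reaches 7(W), 6(W), 4(W), all W → L
n=12: only reaches 8(W), 7(W), 5(W), all W → L
n=13: only reaches 9(W), 8(W), 6(W), all W → L
n=14: only reaches 10(W), 9(W), 7(W), all W → L
n=15: reaches L-position 11 → W
n=16: reaches L-position 12 → W
n=17: reaches L-position 13 → W
n=18: reaches L-position 14 → W
n=19: reaches L-position 14 → W
n=20: reaches L-position 13 → W
From 20, the L positions reachable in one move are: 13.

Remove 7, leaving 13.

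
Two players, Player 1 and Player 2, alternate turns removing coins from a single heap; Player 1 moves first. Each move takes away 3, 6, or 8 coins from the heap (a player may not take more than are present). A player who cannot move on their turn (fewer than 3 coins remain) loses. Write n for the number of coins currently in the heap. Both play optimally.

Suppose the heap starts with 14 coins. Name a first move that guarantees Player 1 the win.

Work bottom-up. With no move the player to move loses. Otherwise the position is W if at least one move leads to an L position for the opponent, and L if every move leads to a W.
n=0: no move → L
n=1: no move → L
n=2: no move → L
n=3: →0(L), so W
n=4: →1(L), so W
n=5: →2(L), so W
n=6: →0(L), so W
n=7: →1(L), so W
n=8: →2(L), so W
n=9: →1(L), so W
n=10: →2(L), so W
n=11: →8(W), 5(W), 3(W) — all W, so L
n=12: →9(W), 6(W), 4(W) — all W, so L
n=13: →10(W), 7(W), 5(W) — all W, so L
n=14: →11(L), so W
From 14, the L positions reachable in one move are: 11.

Remove 3, leaving 11.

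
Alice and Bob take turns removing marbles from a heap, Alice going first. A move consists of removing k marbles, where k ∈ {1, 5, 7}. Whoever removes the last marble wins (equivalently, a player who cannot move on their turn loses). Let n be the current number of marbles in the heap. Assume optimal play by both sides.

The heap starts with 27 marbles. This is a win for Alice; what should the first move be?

Work bottom-up. With no move the player to move loses. Otherwise the position is W if at least one move leads to an L position for the opponent, and L if every move leads to a W.
n=0: no move → L
n=1: can move to 0, which is L ⇒ W
n=2: the only move is to 1(W), a W ⇒ L
n=3: can move to 2, which is L ⇒ W
n=4: the only move is to 3(W), a W ⇒ L
n=5: can move to 4, which is L ⇒ W
n=6: moves to 5(W), 1(W); every one is W ⇒ L
n=7: can move to 6, which is L ⇒ W
n=8: moves to 7(W), 3(W), 1(W); every one is W ⇒ L
n=9: can move to 8, which is L ⇒ W
n=10: moves to 9(W), 5(W), 3(W); every one is W ⇒ L
n=11: can move to 10, which is L ⇒ W
n=12: moves to 11(W), 7(W), 5(W); every one is W ⇒ L
n=13: can move to 12, which is L ⇒ W
n=14: moves to 13(W), 9(W), 7(W); every one is W ⇒ L
n=15: can move to 14, which is L ⇒ W
n=16: moves to 15(W), 11(W), 9(W); every one is W ⇒ L
n=17: can move to 16, which is L ⇒ W
n=18: moves to 17(W), 13(W), 11(W); every one is W ⇒ L
n=19: can move to 18, which is L ⇒ W
n=20: moves to 19(W), 15(W), 13(W); every one is W ⇒ L
n=21: can move to 20, which is L ⇒ W
n=22: moves to 21(W), 17(W), 15(W); every one is W ⇒ L
n=23: can move to 22, which is L ⇒ W
n=24: moves to 23(W), 19(W), 17(W); every one is W ⇒ L
n=25: can move to 24, which is L ⇒ W
n=26: moves to 25(W), 21(W), 19(W); every one is W ⇒ L
n=27: can move to 26, which is L ⇒ W
From 27, the L positions reachable in one move are: 26, 22, 20. Any move reaching one of these is winning.

Remove 1, leaving 26.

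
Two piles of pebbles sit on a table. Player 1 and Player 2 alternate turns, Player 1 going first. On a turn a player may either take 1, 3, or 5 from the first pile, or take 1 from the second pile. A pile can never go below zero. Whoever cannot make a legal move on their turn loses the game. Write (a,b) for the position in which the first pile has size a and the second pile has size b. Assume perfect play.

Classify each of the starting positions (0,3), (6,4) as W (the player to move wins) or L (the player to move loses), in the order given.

(0,3): W, (6,4): L

Classify positions by backward induction: terminal positions (no move available) are L. From any other position, the mover wins iff some move reaches an L.
No move ever increases a pile, so every position that can arise here has a ≤ 6 and b ≤ 4; it is enough to label the cells with 0 ≤ a ≤ 6 and 0 ≤ b ≤ 4.
Every move lowers a or b (never raises either), so fill the grid row by row in increasing a, and left to right within a row: each cell's successors are then already labelled.
      b=0  b=1  b=2  b=3  b=4
a=0:    L    W    L    W    L
a=1:    W    L    W    L    W
a=2:    L    W    L    W    L
a=3:    W    L    W    L    W
a=4:    L    W    L    W    L
a=5:    W    L    W    L    W
a=6:    L    W    L    W    L
Cells with no legal move (terminal, hence L): (0,0).
The remaining L cells, each justified by listing all of its moves:
(0,2): only reaches (0,1)(W), which is W → L
(0,4): only reaches (0,3)(W), which is W → L
(1,1): only reaches (0,1)(W), (1,0)(W), all W → L
(1,3): only reaches (0,3)(W), (1,2)(W), all W → L
(2,0): only reaches (1,0)(W), which is W → L
(2,2): only reaches (1,2)(W), (2,1)(W), all W → L
(2,4): only reaches (1,4)(W), (2,3)(W), all W → L
(3,1): only reaches (2,1)(W), (0,1)(W), (3,0)(W), all W → L
(3,3): only reaches (2,3)(W), (0,3)(W), (3,2)(W), all W → L
(4,0): only reaches (3,0)(W), (1,0)(W), all W → L
(4,2): only reaches (3,2)(W), (1,2)(W), (4,1)(W), all W → L
(4,4): only reaches (3,4)(W), (1,4)(W), (4,3)(W), all W → L
(5,1): only reaches (4,1)(W), (2,1)(W), (0,1)(W), (5,0)(W), all W → L
(5,3): only reaches (4,3)(W), (2,3)(W), (0,3)(W), (5,2)(W), all W → L
(6,0): only reaches (5,0)(W), (3,0)(W), (1,0)(W), all W → L
(6,2): only reaches (5,2)(W), (3,2)(W), (1,2)(W), (6,1)(W), all W → L
(6,4): only reaches (5,4)(W), (3,4)(W), (1,4)(W), (6,3)(W), all W → L
Every other cell has at least one move into one of the L cells above, so it is W.
(0,3): the move to (0,2) reaches an L cell, so W
(6,4): one of the L cells justified above, so L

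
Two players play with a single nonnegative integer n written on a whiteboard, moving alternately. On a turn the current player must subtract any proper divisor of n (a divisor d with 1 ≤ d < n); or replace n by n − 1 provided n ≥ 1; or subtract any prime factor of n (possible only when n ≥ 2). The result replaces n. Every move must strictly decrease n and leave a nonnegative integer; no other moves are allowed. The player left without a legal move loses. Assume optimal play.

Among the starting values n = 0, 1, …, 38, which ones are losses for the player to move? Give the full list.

Work bottom-up. With no move the player to move loses. Otherwise the position is W if at least one move leads to an L position for the opponent, and L if every move leads to a W.
n=0: no move → L
n=1: →0(L), so W
n=2: →0(L), so W
n=3: →0(L), so W
n=4: →2(W), 3(W) — all W, so L
n=5: →0(L), so W
n=6: →4(L), so W
n=7: →0(L), so W
n=8: →4(L), so W
n=9: →6(W), 8(W) — all W, so L
n=10: →9(L), so W
n=11: →0(L), so W
n=12: →9(L), so W
n=13: →0(L), so W
n=14: →7(W), 12(W), 13(W) — all W, so L
n=15: →14(L), so W
n=16: →14(L), so W
n=17: →0(L), so W
n=18: →9(L), so W
n=19: →0(L), so W
n=20: →10(W), 15(W), 16(W), 18(W), 19(W) — all W, so L
n=21: →14(L), so W
n=22: →20(L), so W
n=23: →0(L), so W
n=24: →20(L), so W
n=25: →20(L), so W
n=26: →13(W), 24(W), 25(W) — all W, so L
n=27: →26(L), so W
n=28: →14(L), so W
n=29: →0(L), so W
n=30: →20(L), so W
n=31: →0(L), so W
n=32: →16(W), 24(W), 28(W), 30(W), 31(W) — all W, so L
n=33: →32(L), so W
n=34: →32(L), so W
n=35: →28(W), 30(W), 34(W) — all W, so L
n=36: →32(L), so W
n=37: →0(L), so W
n=38: →19(W), 36(W), 37(W) — all W, so L
The losing starting values of n are exactly the entries labelled L in this table (9 of them).

0, 4, 9, 14, 20, 26, 32, 35, 38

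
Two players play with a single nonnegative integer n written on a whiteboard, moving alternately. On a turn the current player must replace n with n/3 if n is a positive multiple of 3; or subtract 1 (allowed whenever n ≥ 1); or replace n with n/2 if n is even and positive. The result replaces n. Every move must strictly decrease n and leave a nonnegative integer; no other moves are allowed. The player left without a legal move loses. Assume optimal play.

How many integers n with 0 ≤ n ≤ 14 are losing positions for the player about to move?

7

Label each position W (a win for the player to move) or L (a loss). A position with no legal move is L; any other position is W exactly when some move reaches an L, and L when every move reaches a W.
n=0: no move → L
n=1: →0(L), so W
n=2: →1(W) only, which is W, so L
n=3: →2(L), so W
n=4: →2(L), so W
n=5: →4(W) only, which is W, so L
n=6: →2(L), so W
n=7: →6(W) only, which is W, so L
n=8: →7(L), so W
n=9: →3(W), 8(W) — all W, so L
n=10: →5(L), so W
n=11: →10(W) only, which is W, so L
n=12: →11(L), so W
n=13: →12(W) only, which is W, so L
n=14: →7(L), so W
L entries with 0 ≤ n ≤ 14: n = 0, 2, 5, 7, 9, 11, 13; that makes 7.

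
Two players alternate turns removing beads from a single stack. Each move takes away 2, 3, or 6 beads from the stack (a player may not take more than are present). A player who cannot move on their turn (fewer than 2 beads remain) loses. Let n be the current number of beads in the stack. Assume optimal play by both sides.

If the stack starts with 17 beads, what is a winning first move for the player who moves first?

Work bottom-up. With no move the player to move loses. Otherwise the position is W if at least one move leads to an L position for the opponent, and L if every move leads to a W.
n=0: no move → L
n=1: no move → L
n=2: →0(L), so W
n=3: →1(L), so W
n=4: →1(L), so W
n=5: →3(W), 2(W) — all W, so L
n=6: →0(L), so W
n=7: →5(L), so W
n=8: →5(L), so W
n=9: →7(W), 6(W), 3(W) — all W, so L
n=10: →8(W), 7(W), 4(W) — all W, so L
n=11: →9(L), so W
n=12: →10(L), so W
n=13: →10(L), so W
n=14: →12(W), 11(W), 8(W) — all W, so L
n=15: →9(L), so W
n=16: →14(L), so W
n=17: →14(L), so W
From 17, the L positions reachable in one move are: 14.

Remove 3, leaving 14.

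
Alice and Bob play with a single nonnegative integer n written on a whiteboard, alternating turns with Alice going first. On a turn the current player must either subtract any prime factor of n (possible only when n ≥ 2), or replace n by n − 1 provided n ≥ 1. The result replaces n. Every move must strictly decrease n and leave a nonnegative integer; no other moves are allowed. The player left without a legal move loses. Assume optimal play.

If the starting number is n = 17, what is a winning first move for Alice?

Compute win/loss labels from the base case upward. A position with no move is L. Any other position is W if it can reach an L in one move, else L.
n=0: no move → L
n=1: W (go to 0, an L position)
n=2: W (go to 0, an L position)
n=3: W (go to 0, an L position)
n=4: L (options 2(W), 3(W) are all W)
n=5: W (go to 0, an L position)
n=6: W (go to 4, an L position)
n=7: W (go to 0, an L position)
n=8: L (options 6(W), 7(W) are all W)
n=9: W (go to 8, an L position)
n=10: W (go to 8, an L position)
n=11: W (go to 0, an L position)
n=12: L (options 9(W), 10(W), 11(W) are all W)
n=13: W (go to 0, an L position)
n=14: W (go to 12, an L position)
n=15: W (go to 12, an L position)
n=16: L (options 14(W), 15(W) are all W)
n=17: W (go to 0, an L position)
From 17, the L positions reachable in one move are: 0, 16. Any move reaching one of these is winning.

Move to 0.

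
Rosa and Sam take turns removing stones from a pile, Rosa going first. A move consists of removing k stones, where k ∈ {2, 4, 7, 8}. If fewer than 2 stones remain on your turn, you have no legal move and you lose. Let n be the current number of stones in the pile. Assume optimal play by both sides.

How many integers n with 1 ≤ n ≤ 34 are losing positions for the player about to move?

Compute win/loss labels from the base case upward. A position with no move is L. Any other position is W if it can reach an L in one move, else L.
n=0: no move → L
n=1: no move → L
n=2: can move to 0, which is L ⇒ W
n=3: can move to 1, which is L ⇒ W
n=4: can move to 0, which is L ⇒ W
n=5: can move to 1, which is L ⇒ W
n=6: moves to 4(W), 2(W); every one is W ⇒ L
n=7: can move to 0, which is L ⇒ W
n=8: can move to 6, which is L ⇒ W
n=9: can move to 1, which is L ⇒ W
n=10: can move to 6, which is L ⇒ W
n=11: moves to 9(W), 7(W), 4(W), 3(W); every one is W ⇒ L
n=12: moves to 10(W), 8(W), 5(W), 4(W); every one is W ⇒ L
n=13: can move to 11, which is L ⇒ W
n=14: can move to 12, which is L ⇒ W
n=15: can move to 11, which is L ⇒ W
n=16: can move to 12, which is L ⇒ W
n=17: moves to 15(W), 13(W), 10(W), 9(W); every one is W ⇒ L
n=18: can move to 11, which is L ⇒ W
n=19: can move to 17, which is L ⇒ W
n=20: can move to 12, which is L ⇒ W
n=21: can move to 17, which is L ⇒ W
n=22: moves to 20(W), 18(W), 15(W), 14(W); every one is W ⇒ L
n=23: moves to 21(W), 19(W), 16(W), 15(W); every one is W ⇒ L
n=24: can move to 22, which is L ⇒ W
n=25: can move to 23, which is L ⇒ W
n=26: can move to 22, which is L ⇒ W
n=27: can move to 23, which is L ⇒ W
n=28: moves to 26(W), 24(W), 21(W), 20(W); every one is W ⇒ L
n=29: can move to 22, which is L ⇒ W
n=30: can move to 28, which is L ⇒ W
n=31: can move to 23, which is L ⇒ W
n=32: can move to 28, which is L ⇒ W
n=33: moves to 31(W), 29(W), 26(W), 25(W); every one is W ⇒ L
n=34: moves to 32(W), 30(W), 27(W), 26(W); every one is W ⇒ L
L entries with 1 ≤ n ≤ 34 (n=0 is outside the asked range and is not counted): n = 1, 6, 11, 12, 17, 22, 23, 28, 33, 34; that makes 10.

10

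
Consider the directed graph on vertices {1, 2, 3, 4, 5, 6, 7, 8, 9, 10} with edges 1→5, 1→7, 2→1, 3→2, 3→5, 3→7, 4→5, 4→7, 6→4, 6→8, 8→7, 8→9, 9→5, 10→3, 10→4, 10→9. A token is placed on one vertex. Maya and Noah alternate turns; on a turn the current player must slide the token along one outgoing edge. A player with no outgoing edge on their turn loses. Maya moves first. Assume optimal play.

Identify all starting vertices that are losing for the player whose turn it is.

Use the standard recursion: the mover loses at a terminal position; elsewhere, the mover wins exactly when some move hands the opponent an L position.
Every edge goes from a vertex to one that appears earlier in the order 7, 5, 1, 2, 3, 9, 4, 8, 10, 6, so processing vertices in that order labels each vertex after all of its successors.
7: no outgoing edge → L
5: no outgoing edge → L
1: can move to 5, which is L ⇒ W
2: the only move is to 1(W), a W ⇒ L
3: can move to 2, which is L ⇒ W
9: can move to 5, which is L ⇒ W
4: can move to 5, which is L ⇒ W
8: can move to 7, which is L ⇒ W
10: moves to 4(W), 9(W), 3(W); every one is W ⇒ L
6: moves to 8(W), 4(W); every one is W ⇒ L
The losing starting vertices are exactly the entries labelled L in this table (5 of them).

2, 5, 6, 7, 10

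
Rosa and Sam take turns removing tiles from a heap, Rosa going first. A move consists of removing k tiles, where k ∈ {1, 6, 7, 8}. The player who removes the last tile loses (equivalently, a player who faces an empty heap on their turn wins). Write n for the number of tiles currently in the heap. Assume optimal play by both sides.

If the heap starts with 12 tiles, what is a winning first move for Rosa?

Build the W/L table. Terminal = W. A non-terminal position is W if it has a move to some L; otherwise it is L.
n=0: no move; the opponent has just taken the last tile and therefore loses → W
n=1: only reaches 0(W), which is W → L
n=2: reaches L-position 1 → W
n=3: only reaches 2(W), which is W → L
n=4: reaches L-position 3 → W
n=5: only reaches 4(W), which is W → L
n=6: reaches L-position 5 → W
n=7: reaches L-position 1 → W
n=8: reaches L-position 1 → W
n=9: reaches L-position 3 → W
n=10: reaches L-position 3 → W
n=11: reaches L-position 5 → W
n=12: reaches L-position 5 → W
From 12, the L positions reachable in one move are: 5.

Remove 7, leaving 5.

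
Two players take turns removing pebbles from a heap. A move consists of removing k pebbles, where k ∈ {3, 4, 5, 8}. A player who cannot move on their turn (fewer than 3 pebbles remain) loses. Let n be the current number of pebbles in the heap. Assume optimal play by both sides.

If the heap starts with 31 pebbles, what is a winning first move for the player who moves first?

Compute win/loss labels from the base case upward. A position with no move is L. Any other position is W if it can reach an L in one move, else L.
n=0: no move → L
n=1: no move → L
n=2: no move → L
n=3: W (go to 0, an L position)
n=4: W (go to 1, an L position)
n=5: W (go to 2, an L position)
n=6: W (go to 2, an L position)
n=7: W (go to 2, an L position)
n=8: W (go to 0, an L position)
n=9: W (go to 1, an L position)
n=10: W (go to 2, an L position)
n=11: L (options 8(W), 7(W), 6(W), 3(W) are all W)
n=12: L (options 9(W), 8(W), 7(W), 4(W) are all W)
n=13: L (options 10(W), 9(W), 8(W), 5(W) are all W)
n=14: W (go to 11, an L position)
n=15: W (go to 12, an L position)
n=16: W (go to 13, an L position)
n=17: W (go to 13, an L position)
n=18: W (go to 13, an L position)
n=19: W (go to 11, an L position)
n=20: W (go to 12, an L position)
n=21: W (go to 13, an L position)
n=22: L (options 19(W), 18(W), 17(W), 14(W) are all W)
n=23: L (options 20(W), 19(W), 18(W), 15(W) are all W)
n=24: L (options 21(W), 20(W), 19(W), 16(W) are all W)
n=25: W (go to 22, an L position)
n=26: W (go to 23, an L position)
n=27: W (go to 24, an L position)
n=28: W (go to 24, an L position)
n=29: W (go to 24, an L position)
n=30: W (go to 22, an L position)
n=31: W (go to 23, an L position)
From 31, the L positions reachable in one move are: 23.

Remove 8, leaving 23.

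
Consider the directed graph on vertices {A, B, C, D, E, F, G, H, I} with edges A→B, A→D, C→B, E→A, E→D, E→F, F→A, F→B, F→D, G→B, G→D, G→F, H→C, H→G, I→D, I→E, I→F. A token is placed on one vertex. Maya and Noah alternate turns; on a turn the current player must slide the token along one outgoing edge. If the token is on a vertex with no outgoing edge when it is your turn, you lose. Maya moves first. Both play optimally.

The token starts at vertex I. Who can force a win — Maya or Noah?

Work bottom-up. With no move the player to move loses. Otherwise the position is W if at least one move leads to an L position for the opponent, and L if every move leads to a W.
Every edge goes from a vertex to one that appears earlier in the order D, B, A, F, E, G, C, H, I, so processing vertices in that order labels each vertex after all of its successors.
D: no outgoing edge → L
B: no outgoing edge → L
A: W (go to B, an L position)
F: W (go to B, an L position)
E: W (go to D, an L position)
G: W (go to B, an L position)
C: W (go to B, an L position)
H: L (options C(W), G(W) are all W)
I: W (go to D, an L position)
The starting position I is W: Maya should move to D, handing over an L position.

Maya wins.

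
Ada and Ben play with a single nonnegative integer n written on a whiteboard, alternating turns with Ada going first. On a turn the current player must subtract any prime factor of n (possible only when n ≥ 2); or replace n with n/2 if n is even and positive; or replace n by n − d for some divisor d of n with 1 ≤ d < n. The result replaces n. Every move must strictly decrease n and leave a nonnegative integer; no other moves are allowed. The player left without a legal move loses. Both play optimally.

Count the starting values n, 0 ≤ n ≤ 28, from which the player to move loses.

7

Work bottom-up. With no move the player to move loses. Otherwise the position is W if at least one move leads to an L position for the opponent, and L if every move leads to a W.
n=0: no move → L
n=1: no move → L
n=2: W (go to 0, an L position)
n=3: W (go to 0, an L position)
n=4: L (options 2(W), 3(W) are all W)
n=5: W (go to 0, an L position)
n=6: W (go to 4, an L position)
n=7: W (go to 0, an L position)
n=8: W (go to 4, an L position)
n=9: L (options 6(W), 8(W) are all W)
n=10: W (go to 9, an L position)
n=11: W (go to 0, an L position)
n=12: W (go to 9, an L position)
n=13: W (go to 0, an L position)
n=14: L (options 7(W), 12(W), 13(W) are all W)
n=15: W (go to 14, an L position)
n=16: W (go to 14, an L position)
n=17: W (go to 0, an L position)
n=18: W (go to 9, an L position)
n=19: W (go to 0, an L position)
n=20: L (options 10(W), 15(W), 16(W), 18(W), 19(W) are all W)
n=21: W (go to 14, an L position)
n=22: W (go to 20, an L position)
n=23: W (go to 0, an L position)
n=24: W (go to 20, an L position)
n=25: W (go to 20, an L position)
n=26: L (options 13(W), 24(W), 25(W) are all W)
n=27: W (go to 26, an L position)
n=28: W (go to 14, an L position)
L entries with 0 ≤ n ≤ 28: n = 0, 1, 4, 9, 14, 20, 26; that makes 7.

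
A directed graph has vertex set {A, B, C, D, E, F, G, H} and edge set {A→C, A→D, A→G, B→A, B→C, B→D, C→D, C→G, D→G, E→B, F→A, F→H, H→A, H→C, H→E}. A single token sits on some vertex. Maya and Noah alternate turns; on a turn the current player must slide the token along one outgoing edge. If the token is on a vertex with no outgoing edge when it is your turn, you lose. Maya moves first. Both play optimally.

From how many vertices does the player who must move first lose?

3

Compute win/loss labels from the base case upward. A position with no move is L. Any other position is W if it can reach an L in one move, else L.
Every edge goes from a vertex to one that appears earlier in the order G, D, C, A, B, E, H, F, so processing vertices in that order labels each vertex after all of its successors.
G: no outgoing edge → L
D: reaches L-position G → W
C: reaches L-position G → W
A: reaches L-position G → W
B: only reaches A(W), C(W), D(W), all W → L
E: reaches L-position B → W
H: only reaches E(W), A(W), C(W), all W → L
F: reaches L-position H → W
The L vertices are B, G, H; that is 3 in all.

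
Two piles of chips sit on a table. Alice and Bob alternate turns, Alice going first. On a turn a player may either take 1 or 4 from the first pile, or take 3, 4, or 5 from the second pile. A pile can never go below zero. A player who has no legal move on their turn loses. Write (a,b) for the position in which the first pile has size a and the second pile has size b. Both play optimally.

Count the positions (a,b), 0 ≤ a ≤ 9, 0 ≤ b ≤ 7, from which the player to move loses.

Label each position W (a win for the player to move) or L (a loss). A position with no legal move is L; any other position is W exactly when some move reaches an L, and L when every move reaches a W.
Every move lowers a or b (never raises either), so fill the grid row by row in increasing a, and left to right within a row: each cell's successors are then already labelled.
      b=0  b=1  b=2  b=3  b=4  b=5  b=6  b=7
a=0:    L    L    L    W    W    W    W    W
a=1:    W    W    W    L    L    L    W    W
a=2:    L    L    L    W    W    W    W    W
a=3:    W    W    W    L    L    L    W    W
a=4:    W    W    W    W    W    W    L    L
a=5:    L    L    L    W    W    W    W    W
a=6:    W    W    W    L    L    L    W    W
a=7:    L    L    L    W    W    W    W    W
a=8:    W    W    W    L    L    L    W    W
a=9:    W    W    W    W    W    W    L    L
Cells with no legal move (terminal, hence L): (0,0), (0,1), (0,2).
The remaining L cells, each justified by listing all of its moves:
(1,3): →(0,3)(W), (1,0)(W) — all W, so L
(1,4): →(0,4)(W), (1,1)(W), (1,0)(W) — all W, so L
(1,5): →(0,5)(W), (1,2)(W), (1,1)(W), (1,0)(W) — all W, so L
(2,0): →(1,0)(W) only, which is W, so L
(2,1): →(1,1)(W) only, which is W, so L
(2,2): →(1,2)(W) only, which is W, so L
(3,3): →(2,3)(W), (3,0)(W) — all W, so L
(3,4): →(2,4)(W), (3,1)(W), (3,0)(W) — all W, so L
(3,5): →(2,5)(W), (3,2)(W), (3,1)(W), (3,0)(W) — all W, so L
(4,6): →(3,6)(W), (0,6)(W), (4,3)(W), (4,2)(W), (4,1)(W) — all W, so L
(4,7): →(3,7)(W), (0,7)(W), (4,4)(W), (4,3)(W), (4,2)(W) — all W, so L
(5,0): →(4,0)(W), (1,0)(W) — all W, so L
(5,1): →(4,1)(W), (1,1)(W) — all W, so L
(5,2): →(4,2)(W), (1,2)(W) — all W, so L
(6,3): →(5,3)(W), (2,3)(W), (6,0)(W) — all W, so L
(6,4): →(5,4)(W), (2,4)(W), (6,1)(W), (6,0)(W) — all W, so L
(6,5): →(5,5)(W), (2,5)(W), (6,2)(W), (6,1)(W), (6,0)(W) — all W, so L
(7,0): →(6,0)(W), (3,0)(W) — all W, so L
(7,1): →(6,1)(W), (3,1)(W) — all W, so L
(7,2): →(6,2)(W), (3,2)(W) — all W, so L
(8,3): →(7,3)(W), (4,3)(W), (8,0)(W) — all W, so L
(8,4): →(7,4)(W), (4,4)(W), (8,1)(W), (8,0)(W) — all W, so L
(8,5): →(7,5)(W), (4,5)(W), (8,2)(W), (8,1)(W), (8,0)(W) — all W, so L
(9,6): →(8,6)(W), (5,6)(W), (9,3)(W), (9,2)(W), (9,1)(W) — all W, so L
(9,7): →(8,7)(W), (5,7)(W), (9,4)(W), (9,3)(W), (9,2)(W) — all W, so L
Every other cell has at least one move into one of the L cells above, so it is W.
L cells per row: a=0: 3, a=1: 3, a=2: 3, a=3: 3, a=4: 2, a=5: 3, a=6: 3, a=7: 3, a=8: 3, a=9: 2; total 28.

28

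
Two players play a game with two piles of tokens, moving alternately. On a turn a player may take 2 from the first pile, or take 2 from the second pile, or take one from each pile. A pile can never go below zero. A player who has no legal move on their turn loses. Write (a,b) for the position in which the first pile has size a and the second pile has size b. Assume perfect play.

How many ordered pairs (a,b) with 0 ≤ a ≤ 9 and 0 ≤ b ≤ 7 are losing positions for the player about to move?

40

Compute win/loss labels from the base case upward. A position with no move is L. Any other position is W if it can reach an L in one move, else L.
Every move lowers a or b (never raises either), so fill the grid row by row in increasing a, and left to right within a row: each cell's successors are then already labelled.
      b=0  b=1  b=2  b=3  b=4  b=5  b=6  b=7
a=0:    L    L    W    W    L    L    W    W
a=1:    L    W    W    L    L    W    W    L
a=2:    W    W    L    L    W    W    L    L
a=3:    W    L    L    W    W    L    L    W
a=4:    L    L    W    W    L    L    W    W
a=5:    L    W    W    L    L    W    W    L
a=6:    W    W    L    L    W    W    L    L
a=7:    W    L    L    W    W    L    L    W
a=8:    L    L    W    W    L    L    W    W
a=9:    L    W    W    L    L    W    W    L
Cells with no legal move (terminal, hence L): (0,0), (0,1), (1,0).
The remaining L cells, each justified by listing all of its moves:
(0,4): only reaches (0,2)(W), which is W → L
(0,5): only reaches (0,3)(W), which is W → L
(1,3): only reaches (1,1)(W), (0,2)(W), all W → L
(1,4): only reaches (1,2)(W), (0,3)(W), all W → L
(1,7): only reaches (1,5)(W), (0,6)(W), all W → L
(2,2): only reaches (0,2)(W), (2,0)(W), (1,1)(W), all W → L
(2,3): only reaches (0,3)(W), (2,1)(W), (1,2)(W), all W → L
(2,6): only reaches (0,6)(W), (2,4)(W), (1,5)(W), all W → L
(2,7): only reaches (0,7)(W), (2,5)(W), (1,6)(W), all W → L
(3,1): only reaches (1,1)(W), (2,0)(W), all W → L
(3,2): only reaches (1,2)(W), (3,0)(W), (2,1)(W), all W → L
(3,5): only reaches (1,5)(W), (3,3)(W), (2,4)(W), all W → L
(3,6): only reaches (1,6)(W), (3,4)(W), (2,5)(W), all W → L
(4,0): only reaches (2,0)(W), which is W → L
(4,1): only reaches (2,1)(W), (3,0)(W), all W → L
(4,4): only reaches (2,4)(W), (4,2)(W), (3,3)(W), all W → L
(4,5): only reaches (2,5)(W), (4,3)(W), (3,4)(W), all W → L
(5,0): only reaches (3,0)(W), which is W → L
(5,3): only reaches (3,3)(W), (5,1)(W), (4,2)(W), all W → L
(5,4): only reaches (3,4)(W), (5,2)(W), (4,3)(W), all W → L
(5,7): only reaches (3,7)(W), (5,5)(W), (4,6)(W), all W → L
(6,2): only reaches (4,2)(W), (6,0)(W), (5,1)(W), all W → L
(6,3): only reaches (4,3)(W), (6,1)(W), (5,2)(W), all W → L
(6,6): only reaches (4,6)(W), (6,4)(W), (5,5)(W), all W → L
(6,7): only reaches (4,7)(W), (6,5)(W), (5,6)(W), all W → L
(7,1): only reaches (5,1)(W), (6,0)(W), all W → L
(7,2): only reaches (5,2)(W), (7,0)(W), (6,1)(W), all W → L
(7,5): only reaches (5,5)(W), (7,3)(W), (6,4)(W), all W → L
(7,6): only reaches (5,6)(W), (7,4)(W), (6,5)(W), all W → L
(8,0): only reaches (6,0)(W), which is W → L
(8,1): only reaches (6,1)(W), (7,0)(W), all W → L
(8,4): only reaches (6,4)(W), (8,2)(W), (7,3)(W), all W → L
(8,5): only reaches (6,5)(W), (8,3)(W), (7,4)(W), all W → L
(9,0): only reaches (7,0)(W), which is W → L
(9,3): only reaches (7,3)(W), (9,1)(W), (8,2)(W), all W → L
(9,4): only reaches (7,4)(W), (9,2)(W), (8,3)(W), all W → L
(9,7): only reaches (7,7)(W), (9,5)(W), (8,6)(W), all W → L
Every other cell has at least one move into one of the L cells above, so it is W.
L cells per row: a=0: 4, a=1: 4, a=2: 4, a=3: 4, a=4: 4, a=5: 4, a=6: 4, a=7: 4, a=8: 4, a=9: 4; total 40.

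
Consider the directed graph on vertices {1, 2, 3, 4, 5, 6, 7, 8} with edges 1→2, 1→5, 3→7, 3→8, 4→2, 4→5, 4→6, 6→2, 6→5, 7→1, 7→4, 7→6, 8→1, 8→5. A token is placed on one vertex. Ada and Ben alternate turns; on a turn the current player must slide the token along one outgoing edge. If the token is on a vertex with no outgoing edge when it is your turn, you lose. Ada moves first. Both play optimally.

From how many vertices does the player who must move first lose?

3

Work bottom-up. With no move the player to move loses. Otherwise the position is W if at least one move leads to an L position for the opponent, and L if every move leads to a W.
Every edge goes from a vertex to one that appears earlier in the order 2, 5, 1, 6, 8, 4, 7, 3, so processing vertices in that order labels each vertex after all of its successors.
2: no outgoing edge → L
5: no outgoing edge → L
1: →5(L), so W
6: →5(L), so W
8: →5(L), so W
4: →5(L), so W
7: →4(W), 6(W), 1(W) — all W, so L
3: →7(L), so W
The L vertices are 2, 5, 7; that is 3 in all.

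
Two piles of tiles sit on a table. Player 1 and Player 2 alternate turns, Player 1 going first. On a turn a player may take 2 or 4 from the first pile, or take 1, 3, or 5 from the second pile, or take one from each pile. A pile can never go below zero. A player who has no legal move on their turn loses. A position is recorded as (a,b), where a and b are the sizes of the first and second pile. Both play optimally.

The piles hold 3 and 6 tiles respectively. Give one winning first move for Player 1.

Move to (1,6).

Compute win/loss labels from the base case upward. A position with no move is L. Any other position is W if it can reach an L in one move, else L.
No move ever increases a pile, so every position that can arise here has a ≤ 3 and b ≤ 6; it is enough to label the cells with 0 ≤ a ≤ 3 and 0 ≤ b ≤ 6.
Every move lowers a or b (never raises either), so fill the grid row by row in increasing a, and left to right within a row: each cell's successors are then already labelled.
      b=0  b=1  b=2  b=3  b=4  b=5  b=6
a=0:    L    W    L    W    L    W    L
a=1:    L    W    L    W    L    W    L
a=2:    W    W    W    W    W    W    W
a=3:    W    L    W    L    W    L    W
Cells with no legal move (terminal, hence L): (0,0), (1,0).
The remaining L cells, each justified by listing all of its moves:
(0,2): only reaches (0,1)(W), which is W → L
(0,4): only reaches (0,3)(W), (0,1)(W), all W → L
(0,6): only reaches (0,5)(W), (0,3)(W), (0,1)(W), all W → L
(1,2): only reaches (1,1)(W), (0,1)(W), all W → L
(1,4): only reaches (1,3)(W), (1,1)(W), (0,3)(W), all W → L
(1,6): only reaches (1,5)(W), (1,3)(W), (1,1)(W), (0,5)(W), all W → L
(3,1): only reaches (1,1)(W), (3,0)(W), (2,0)(W), all W → L
(3,3): only reaches (1,3)(W), (3,2)(W), (3,0)(W), (2,2)(W), all W → L
(3,5): only reaches (1,5)(W), (3,4)(W), (3,2)(W), (3,0)(W), (2,4)(W), all W → L
Every other cell has at least one move into one of the L cells above, so it is W.
From (3,6), the L positions reachable in one move are: (1,6), (3,5), (3,3), (3,1). Any move reaching one of these is winning.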